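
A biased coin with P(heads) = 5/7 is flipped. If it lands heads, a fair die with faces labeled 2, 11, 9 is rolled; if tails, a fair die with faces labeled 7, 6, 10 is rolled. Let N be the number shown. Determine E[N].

E[N | heads] = (2+11+9)/3 = 22/3.
E[N | tails] = (7+6+10)/3 = 23/3.
By the law of total expectation,
E[N] = (5/7)·(22/3) + (2/7)·(23/3) = 52/7.

52/7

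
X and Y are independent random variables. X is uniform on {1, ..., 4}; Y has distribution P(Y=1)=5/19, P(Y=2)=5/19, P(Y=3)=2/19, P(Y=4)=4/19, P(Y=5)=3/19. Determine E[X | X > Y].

P(X > Y) = 27/76.
Summing X·P(x,y) over outcomes with X > Y gives 22/19.
E[X | X > Y] = (22/19) / (27/76) = 88/27.

88/27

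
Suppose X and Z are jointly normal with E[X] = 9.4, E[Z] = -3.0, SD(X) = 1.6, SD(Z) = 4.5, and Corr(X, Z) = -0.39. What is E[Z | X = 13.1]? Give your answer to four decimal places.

For a bivariate normal, E[Z | X=x] = μ_Z + ρ·(σ_Z/σ_X)·(x − μ_X).
E[Z | X=13.1] = -3.0 + (-0.39)·(4.5/1.6)·(13.1 − (9.4)) = -3.0 + (-1.096875)·(3.7) = -7.0584.

-7.0584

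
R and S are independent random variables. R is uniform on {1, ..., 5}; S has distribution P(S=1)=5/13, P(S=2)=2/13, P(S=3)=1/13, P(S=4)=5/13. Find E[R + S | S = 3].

P(S = 3) = 1/13.
Summing (R+S)·P(x,y) over outcomes with S = 3 gives 6/13.
E[R + S | S = 3] = (6/13) / (1/13) = 6.

6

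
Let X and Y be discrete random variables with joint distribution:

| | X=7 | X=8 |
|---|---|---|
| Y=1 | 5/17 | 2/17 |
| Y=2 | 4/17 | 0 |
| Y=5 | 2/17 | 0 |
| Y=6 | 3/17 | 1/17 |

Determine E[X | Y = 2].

P(Y = 2) = 4/17.
Summing X·P(X=x,Y=y) over the conditioning event gives 28/17.
E[X | Y = 2] = (28/17) / (4/17) = 7.

7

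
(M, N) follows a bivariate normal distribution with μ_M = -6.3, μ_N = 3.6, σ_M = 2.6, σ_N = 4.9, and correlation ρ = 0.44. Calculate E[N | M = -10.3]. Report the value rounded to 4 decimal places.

E[N | M=x] = μ_N + ρ(σ_N/σ_M)(x − μ_M) for jointly normal variables.
E[N | M=-10.3] = 3.6 + (0.44)·(4.9/2.6)·(-10.3 − (-6.3)) = 3.6 + (0.82923)·(-4) = 0.2831.

0.2831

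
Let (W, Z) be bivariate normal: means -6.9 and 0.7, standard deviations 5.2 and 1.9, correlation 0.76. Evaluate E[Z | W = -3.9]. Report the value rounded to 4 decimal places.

For a bivariate normal, E[Z | W=x] = μ_Z + ρ·(σ_Z/σ_W)·(x − μ_W).
E[Z | W=-3.9] = 0.7 + (0.76)·(1.9/5.2)·(-3.9 − (-6.9)) = 0.7 + (0.27769)·(3) = 1.5331.

1.5331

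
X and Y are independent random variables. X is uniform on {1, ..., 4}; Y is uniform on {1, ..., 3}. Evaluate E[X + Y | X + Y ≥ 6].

19/3

Outcomes with X + Y ≥ 6: (3,3), (4,2), (4,3), each with probability 1/12.
E[X + Y | X + Y ≥ 6] = (6 + 6 + 7) / 3 = 19/3.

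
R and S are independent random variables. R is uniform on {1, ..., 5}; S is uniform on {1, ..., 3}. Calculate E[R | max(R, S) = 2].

Outcomes with max(R, S) = 2: (1,2), (2,1), (2,2), each with probability 1/15.
E[R | max(R, S) = 2] = (1 + 2 + 2) / 3 = 5/3.

5/3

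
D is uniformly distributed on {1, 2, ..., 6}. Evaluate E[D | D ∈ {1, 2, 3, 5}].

11/4

P(D ∈ {1, 2, 3, 5}) = 2/3.
Σ over the event: 1·1/6 + 2·1/6 + 3·1/6 + 5·1/6 = 11/6.
E[D | D ∈ {1, 2, 3, 5}] = (11/6) / (2/3) = 11/4.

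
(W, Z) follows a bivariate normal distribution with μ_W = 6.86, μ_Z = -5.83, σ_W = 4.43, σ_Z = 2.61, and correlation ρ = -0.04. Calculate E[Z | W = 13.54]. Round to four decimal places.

For a bivariate normal, E[Z | W=x] = μ_Z + ρ·(σ_Z/σ_W)·(x − μ_W).
E[Z | W=13.54] = -5.83 + (-0.04)·(2.61/4.43)·(13.54 − (6.86)) = -5.83 + (-0.023567)·(6.68) = -5.9874.

-5.9874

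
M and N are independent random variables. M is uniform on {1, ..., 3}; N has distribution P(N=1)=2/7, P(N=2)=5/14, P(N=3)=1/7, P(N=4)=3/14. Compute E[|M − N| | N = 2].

P(N = 2) = 5/14.
Summing |M−N|·P(x,y) over outcomes with N = 2 gives 5/21.
E[|M − N| | N = 2] = (5/21) / (5/14) = 2/3.

2/3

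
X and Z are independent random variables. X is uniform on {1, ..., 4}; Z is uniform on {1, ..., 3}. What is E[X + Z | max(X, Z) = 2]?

10/3

Outcomes with max(X, Z) = 2: (1,2), (2,1), (2,2), each with probability 1/12.
E[X + Z | max(X, Z) = 2] = (3 + 3 + 4) / 3 = 10/3.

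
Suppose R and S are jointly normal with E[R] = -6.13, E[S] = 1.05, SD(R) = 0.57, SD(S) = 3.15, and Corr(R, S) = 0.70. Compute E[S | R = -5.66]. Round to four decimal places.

For a bivariate normal, E[S | R=x] = μ_S + ρ·(σ_S/σ_R)·(x − μ_R).
E[S | R=-5.66] = 1.05 + (0.70)·(3.15/0.57)·(-5.66 − (-6.13)) = 1.05 + (3.86842)·(0.47) = 2.8682.

2.8682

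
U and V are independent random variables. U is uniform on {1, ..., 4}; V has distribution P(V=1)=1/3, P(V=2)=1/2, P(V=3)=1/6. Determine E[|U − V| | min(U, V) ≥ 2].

P(min(U, V) ≥ 2) = 1/2.
Summing |U−V|·P(x,y) over outcomes with min(U, V) ≥ 2 gives 11/24.
E[|U − V| | min(U, V) ≥ 2] = (11/24) / (1/2) = 11/12.

11/12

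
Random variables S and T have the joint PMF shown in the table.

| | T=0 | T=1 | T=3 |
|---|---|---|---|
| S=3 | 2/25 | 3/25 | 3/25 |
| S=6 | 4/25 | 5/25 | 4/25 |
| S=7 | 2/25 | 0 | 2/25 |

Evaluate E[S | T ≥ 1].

86/17

P(T ≥ 1) = 17/25.
Σ S·P over the event = 3·(3/25) + 3·(3/25) + 6·(5/25) + 6·(4/25) + 7·(2/25) = 86/25.
E[S | T ≥ 1] = (86/25) / (17/25) = 86/17.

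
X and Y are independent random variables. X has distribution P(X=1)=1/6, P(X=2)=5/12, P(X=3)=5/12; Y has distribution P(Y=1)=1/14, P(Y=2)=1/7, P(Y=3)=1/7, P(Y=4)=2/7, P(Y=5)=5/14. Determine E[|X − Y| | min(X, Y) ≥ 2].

41/26

P(min(X, Y) ≥ 2) = 65/84.
Summing |X−Y|·P(x,y) over outcomes with min(X, Y) ≥ 2 gives 205/168.
E[|X − Y| | min(X, Y) ≥ 2] = (205/168) / (65/84) = 41/26.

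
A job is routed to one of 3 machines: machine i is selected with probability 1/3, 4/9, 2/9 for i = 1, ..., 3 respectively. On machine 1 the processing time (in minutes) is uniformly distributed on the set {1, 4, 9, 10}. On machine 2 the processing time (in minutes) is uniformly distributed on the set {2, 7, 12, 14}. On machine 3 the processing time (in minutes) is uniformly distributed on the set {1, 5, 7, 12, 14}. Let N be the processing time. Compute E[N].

E[N | machine 1] = (1+4+9+10)/4 = 6.
E[N | machine 2] = (2+7+12+14)/4 = 35/4.
E[N | machine 3] = (1+5+7+12+14)/5 = 39/5.
E[N] = (1/3)·(6) + (4/9)·(35/4) + (2/9)·(39/5) = 343/45.

343/45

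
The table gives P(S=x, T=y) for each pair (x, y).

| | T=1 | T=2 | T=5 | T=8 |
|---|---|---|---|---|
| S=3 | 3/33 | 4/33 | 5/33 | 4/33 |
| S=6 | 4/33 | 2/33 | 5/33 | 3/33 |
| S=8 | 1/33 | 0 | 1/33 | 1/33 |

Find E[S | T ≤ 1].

41/8

P(T ≤ 1) = 8/33.
Σ S·P over the event = 3·(3/33) + 6·(4/33) + 8·(1/33) = 41/33.
E[S | T ≤ 1] = (41/33) / (8/33) = 41/8.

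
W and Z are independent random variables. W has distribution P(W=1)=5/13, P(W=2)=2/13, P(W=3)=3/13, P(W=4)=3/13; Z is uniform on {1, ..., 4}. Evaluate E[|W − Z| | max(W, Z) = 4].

20/11

P(max(W, Z) = 4) = 11/26.
Summing |W−Z|·P(x,y) over outcomes with max(W, Z) = 4 gives 10/13.
E[|W − Z| | max(W, Z) = 4] = (10/13) / (11/26) = 20/11.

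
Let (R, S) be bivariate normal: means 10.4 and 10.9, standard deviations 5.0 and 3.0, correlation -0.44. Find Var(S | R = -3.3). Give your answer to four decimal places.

The conditional variance in a bivariate normal is σ_S²(1 − ρ²), independent of x.
Var(S | R=-3.3) = (3.0)²·(1 − (-0.44)²) = 9·0.8064 = 7.2576.

7.2576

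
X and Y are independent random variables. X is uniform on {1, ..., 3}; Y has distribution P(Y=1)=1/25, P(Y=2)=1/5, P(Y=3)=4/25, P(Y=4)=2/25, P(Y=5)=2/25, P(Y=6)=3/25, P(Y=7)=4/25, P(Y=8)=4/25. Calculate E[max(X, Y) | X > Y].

P(X > Y) = 7/75.
Summing max(X,Y)·P(x,y) over outcomes with X > Y gives 4/15.
E[max(X, Y) | X > Y] = (4/15) / (7/75) = 20/7.

20/7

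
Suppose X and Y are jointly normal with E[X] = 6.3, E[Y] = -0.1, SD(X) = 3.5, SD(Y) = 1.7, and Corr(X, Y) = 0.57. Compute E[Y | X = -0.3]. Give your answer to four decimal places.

The regression of Y on X has slope ρ·σ_Y/σ_X and passes through (μ_X, μ_Y).
E[Y | X=-0.3] = -0.1 + (0.57)·(1.7/3.5)·(-0.3 − (6.3)) = -0.1 + (0.27686)·(-6.6) = -1.9273.

-1.9273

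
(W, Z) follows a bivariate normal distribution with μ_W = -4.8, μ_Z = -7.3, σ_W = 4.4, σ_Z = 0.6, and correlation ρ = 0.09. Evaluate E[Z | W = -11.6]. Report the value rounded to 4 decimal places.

The regression of Z on W has slope ρ·σ_Z/σ_W and passes through (μ_W, μ_Z).
E[Z | W=-11.6] = -7.3 + (0.09)·(0.6/4.4)·(-11.6 − (-4.8)) = -7.3 + (0.012273)·(-6.8) = -7.3835.

-7.3835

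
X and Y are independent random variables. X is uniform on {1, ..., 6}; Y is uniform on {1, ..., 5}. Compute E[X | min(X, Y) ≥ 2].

P(min(X, Y) ≥ 2) = 2/3.
Summing X·P(x,y) over outcomes with min(X, Y) ≥ 2 gives 8/3.
E[X | min(X, Y) ≥ 2] = (8/3) / (2/3) = 4.

4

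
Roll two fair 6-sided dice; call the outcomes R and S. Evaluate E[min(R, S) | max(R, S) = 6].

P(max(R, S) = 6) = 11/36.
Summing min(R,S)·P(x,y) over outcomes with max(R, S) = 6 gives 1.
E[min(R, S) | max(R, S) = 6] = (1) / (11/36) = 36/11.

36/11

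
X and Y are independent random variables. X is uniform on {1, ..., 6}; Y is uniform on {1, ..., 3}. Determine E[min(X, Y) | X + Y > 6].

7/3

Outcomes with X + Y > 6: (4,3), (5,2), (5,3), (6,1), (6,2), (6,3), each with probability 1/18.
E[min(X, Y) | X + Y > 6] = (3 + 2 + 3 + 1 + 2 + 3) / 6 = 7/3.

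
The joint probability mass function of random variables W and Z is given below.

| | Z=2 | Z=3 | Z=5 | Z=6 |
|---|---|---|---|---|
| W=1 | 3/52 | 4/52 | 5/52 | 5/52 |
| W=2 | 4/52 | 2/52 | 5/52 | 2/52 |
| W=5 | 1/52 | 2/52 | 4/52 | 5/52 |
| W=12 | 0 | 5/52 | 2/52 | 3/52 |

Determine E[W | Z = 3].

P(Z = 3) = 1/4.
Summing W·P(W=x,Z=y) over the conditioning event gives 3/2.
E[W | Z = 3] = (3/2) / (1/4) = 6.

6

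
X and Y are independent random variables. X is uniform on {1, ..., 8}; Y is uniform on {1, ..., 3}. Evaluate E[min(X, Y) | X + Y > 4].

37/18

P(X + Y > 4) = 3/4.
Summing min(X,Y)·P(x,y) over outcomes with X + Y > 4 gives 37/24.
E[min(X, Y) | X + Y > 4] = (37/24) / (3/4) = 37/18.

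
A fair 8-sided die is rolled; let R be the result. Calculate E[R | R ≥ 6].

7

Given R ≥ 6, R is equally likely to be any of {6, 7, 8}.
E[R | R ≥ 6] = (6 + 7 + 8) / 3 = 7.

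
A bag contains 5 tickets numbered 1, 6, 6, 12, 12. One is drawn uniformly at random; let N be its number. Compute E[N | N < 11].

13/3

P(N < 11) = 3/5.
Σ over the event: 1·1/5 + 6·2/5 = 13/5.
E[N | N < 11] = (13/5) / (3/5) = 13/3.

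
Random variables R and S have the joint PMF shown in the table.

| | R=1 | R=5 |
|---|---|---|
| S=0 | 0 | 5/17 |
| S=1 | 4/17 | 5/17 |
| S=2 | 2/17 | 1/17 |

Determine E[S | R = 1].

P(R = 1) = 6/17.
Σ S·P over the event = 1·(4/17) + 2·(2/17) = 8/17.
E[S | R = 1] = (8/17) / (6/17) = 4/3.

4/3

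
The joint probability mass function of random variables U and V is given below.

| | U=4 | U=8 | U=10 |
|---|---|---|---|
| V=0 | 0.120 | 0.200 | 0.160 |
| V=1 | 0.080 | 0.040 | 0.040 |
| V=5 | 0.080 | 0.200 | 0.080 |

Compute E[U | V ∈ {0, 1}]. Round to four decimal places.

7.3750

P(V ∈ {0, 1}) = 0.640.
Σ U·P over the event = 4·(0.120) + 4·(0.080) + 8·(0.200) + 8·(0.040) + 10·(0.160) + 10·(0.040) = 4.720.
E[U | V ∈ {0, 1}] = (4.720) / (0.640) = 7.3750.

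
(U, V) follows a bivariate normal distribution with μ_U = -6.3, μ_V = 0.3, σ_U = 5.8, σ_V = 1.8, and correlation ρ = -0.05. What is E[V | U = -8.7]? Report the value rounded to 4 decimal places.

0.3372

For a bivariate normal, E[V | U=x] = μ_V + ρ·(σ_V/σ_U)·(x − μ_U).
E[V | U=-8.7] = 0.3 + (-0.05)·(1.8/5.8)·(-8.7 − (-6.3)) = 0.3 + (-0.015517)·(-2.4) = 0.3372.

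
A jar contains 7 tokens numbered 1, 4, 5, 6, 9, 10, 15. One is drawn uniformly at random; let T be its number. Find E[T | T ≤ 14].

35/6

P(T ≤ 14) = 6/7.
Σ over the event: 1·1/7 + 4·1/7 + 5·1/7 + 6·1/7 + 9·1/7 + 10·1/7 = 5.
E[T | T ≤ 14] = (5) / (6/7) = 35/6.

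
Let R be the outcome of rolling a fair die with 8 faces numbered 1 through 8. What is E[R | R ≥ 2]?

5

Given R ≥ 2, R is equally likely to be any of {2, 3, 4, 5, 6, 7, 8}.
E[R | R ≥ 2] = (2 + 3 + 4 + 5 + 6 + 7 + 8) / 7 = 5.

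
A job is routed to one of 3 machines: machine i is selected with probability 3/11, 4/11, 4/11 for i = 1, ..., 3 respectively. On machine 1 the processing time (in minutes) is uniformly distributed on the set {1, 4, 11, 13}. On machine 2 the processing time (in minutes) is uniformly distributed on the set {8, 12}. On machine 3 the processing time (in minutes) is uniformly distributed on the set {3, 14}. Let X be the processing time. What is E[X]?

383/44

E[X | machine 1] = (1+4+11+13)/4 = 29/4.
E[X | machine 2] = (8+12)/2 = 10.
E[X | machine 3] = (3+14)/2 = 17/2.
By the law of total expectation,
E[X] = (3/11)·(29/4) + (4/11)·(10) + (4/11)·(17/2) = 383/44.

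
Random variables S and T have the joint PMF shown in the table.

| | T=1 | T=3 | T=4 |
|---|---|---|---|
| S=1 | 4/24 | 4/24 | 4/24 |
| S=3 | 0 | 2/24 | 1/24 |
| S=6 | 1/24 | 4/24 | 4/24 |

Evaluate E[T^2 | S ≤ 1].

26/3

P(S ≤ 1) = 1/2.
Summing T^2·P(S=x,T=y) over the conditioning event gives 13/3.
E[T^2 | S ≤ 1] = (13/3) / (1/2) = 26/3.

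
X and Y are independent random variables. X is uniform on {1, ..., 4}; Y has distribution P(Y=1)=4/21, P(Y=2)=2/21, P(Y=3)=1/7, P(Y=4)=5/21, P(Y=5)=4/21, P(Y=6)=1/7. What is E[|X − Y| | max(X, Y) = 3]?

P(max(X, Y) = 3) = 5/28.
Summing |X−Y|·P(x,y) over outcomes with max(X, Y) = 3 gives 19/84.
E[|X − Y| | max(X, Y) = 3] = (19/84) / (5/28) = 19/15.

19/15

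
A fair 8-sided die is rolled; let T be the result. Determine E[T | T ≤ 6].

Given T ≤ 6, T is equally likely to be any of {1, 2, 3, 4, 5, 6}.
E[T | T ≤ 6] = (1 + 2 + 3 + 4 + 5 + 6) / 6 = 7/2.

7/2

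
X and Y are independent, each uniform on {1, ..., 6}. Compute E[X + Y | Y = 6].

Outcomes with Y = 6: (1,6), (2,6), (3,6), (4,6), (5,6), (6,6), each with probability 1/36.
E[X + Y | Y = 6] = (7 + 8 + 9 + 10 + 11 + 12) / 6 = 19/2.

19/2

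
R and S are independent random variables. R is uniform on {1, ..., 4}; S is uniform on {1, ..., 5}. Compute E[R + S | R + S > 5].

7

P(R + S > 5) = 1/2.
Summing (R+S)·P(x,y) over outcomes with R + S > 5 gives 7/2.
E[R + S | R + S > 5] = (7/2) / (1/2) = 7.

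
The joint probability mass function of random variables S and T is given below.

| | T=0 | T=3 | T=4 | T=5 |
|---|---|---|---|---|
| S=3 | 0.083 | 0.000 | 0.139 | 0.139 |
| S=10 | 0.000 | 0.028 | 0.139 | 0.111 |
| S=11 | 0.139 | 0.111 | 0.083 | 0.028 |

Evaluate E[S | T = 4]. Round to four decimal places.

7.5346

P(T = 4) = 0.361.
Σ S·P over the event = 3·(0.139) + 10·(0.139) + 11·(0.083) = 2.720.
E[S | T = 4] = (2.720) / (0.361) = 7.5346.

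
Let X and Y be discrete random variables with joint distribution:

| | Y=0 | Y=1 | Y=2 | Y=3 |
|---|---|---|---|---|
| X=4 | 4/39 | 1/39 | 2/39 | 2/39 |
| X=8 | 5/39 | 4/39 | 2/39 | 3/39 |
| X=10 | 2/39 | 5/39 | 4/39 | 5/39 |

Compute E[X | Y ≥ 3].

41/5

P(Y ≥ 3) = 10/39.
Σ X·P over the event = 4·(2/39) + 8·(3/39) + 10·(5/39) = 82/39.
E[X | Y ≥ 3] = (82/39) / (10/39) = 41/5.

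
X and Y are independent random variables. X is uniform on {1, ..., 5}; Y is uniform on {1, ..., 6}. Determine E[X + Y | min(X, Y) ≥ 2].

P(min(X, Y) ≥ 2) = 2/3.
Summing (X+Y)·P(x,y) over outcomes with min(X, Y) ≥ 2 gives 5.
E[X + Y | min(X, Y) ≥ 2] = (5) / (2/3) = 15/2.

15/2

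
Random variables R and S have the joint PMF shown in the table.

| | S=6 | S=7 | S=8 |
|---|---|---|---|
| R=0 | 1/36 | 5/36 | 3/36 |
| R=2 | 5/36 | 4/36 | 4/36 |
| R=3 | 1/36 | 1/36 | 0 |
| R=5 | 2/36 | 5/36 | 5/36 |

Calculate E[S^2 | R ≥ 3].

361/7

P(R ≥ 3) = 7/18.
Σ S^2·P over the event = 36·(1/36) + 49·(1/36) + 36·(2/36) + 49·(5/36) + 64·(5/36) = 361/18.
E[S^2 | R ≥ 3] = (361/18) / (7/18) = 361/7.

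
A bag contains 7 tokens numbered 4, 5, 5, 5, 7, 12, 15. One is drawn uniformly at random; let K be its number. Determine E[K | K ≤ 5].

19/4

P(K ≤ 5) = 4/7.
Σ over the event: 4·1/7 + 5·3/7 = 19/7.
E[K | K ≤ 5] = (19/7) / (4/7) = 19/4.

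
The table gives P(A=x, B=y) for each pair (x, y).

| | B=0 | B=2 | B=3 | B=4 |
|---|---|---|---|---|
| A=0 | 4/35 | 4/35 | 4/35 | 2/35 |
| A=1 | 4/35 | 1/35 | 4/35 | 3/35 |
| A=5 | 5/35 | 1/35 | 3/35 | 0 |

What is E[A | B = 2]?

P(B = 2) = 6/35.
Σ A·P over the event = 0·(4/35) + 1·(1/35) + 5·(1/35) = 6/35.
E[A | B = 2] = (6/35) / (6/35) = 1.

1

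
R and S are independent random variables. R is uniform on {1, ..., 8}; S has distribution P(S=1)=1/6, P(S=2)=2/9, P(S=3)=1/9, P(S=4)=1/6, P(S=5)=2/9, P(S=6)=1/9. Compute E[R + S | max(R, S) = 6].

P(max(R, S) = 6) = 7/36.
Summing (R+S)·P(x,y) over outcomes with max(R, S) = 6 gives 259/144.
E[R + S | max(R, S) = 6] = (259/144) / (7/36) = 37/4.

37/4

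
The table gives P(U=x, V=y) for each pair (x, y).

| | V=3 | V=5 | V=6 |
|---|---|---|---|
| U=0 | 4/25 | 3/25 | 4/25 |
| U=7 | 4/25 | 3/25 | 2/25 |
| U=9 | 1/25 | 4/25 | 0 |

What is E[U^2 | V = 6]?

49/3

P(V = 6) = 6/25.
Σ U^2·P over the event = 0·(4/25) + 49·(2/25) = 98/25.
E[U^2 | V = 6] = (98/25) / (6/25) = 49/3.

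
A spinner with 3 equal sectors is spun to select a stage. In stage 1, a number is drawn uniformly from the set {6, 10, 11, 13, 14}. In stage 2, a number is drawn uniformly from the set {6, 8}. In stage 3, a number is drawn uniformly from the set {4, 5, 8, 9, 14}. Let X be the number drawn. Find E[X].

E[X | stage 1] = (6+10+11+13+14)/5 = 54/5.
E[X | stage 2] = (6+8)/2 = 7.
E[X | stage 3] = (4+5+8+9+14)/5 = 8.
E[X] = (1/3)·(54/5) + (1/3)·(7) + (1/3)·(8) = 43/5.

43/5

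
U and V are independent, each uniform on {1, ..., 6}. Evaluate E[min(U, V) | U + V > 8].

43/10

Outcomes with U + V > 8: (3,6), (4,5), (4,6), (5,4), (5,5), (5,6), (6,3), (6,4), (6,5), (6,6), each with probability 1/36.
E[min(U, V) | U + V > 8] = (3 + 4 + 4 + 4 + 5 + 5 + 3 + 4 + 5 + 6) / 10 = 43/10.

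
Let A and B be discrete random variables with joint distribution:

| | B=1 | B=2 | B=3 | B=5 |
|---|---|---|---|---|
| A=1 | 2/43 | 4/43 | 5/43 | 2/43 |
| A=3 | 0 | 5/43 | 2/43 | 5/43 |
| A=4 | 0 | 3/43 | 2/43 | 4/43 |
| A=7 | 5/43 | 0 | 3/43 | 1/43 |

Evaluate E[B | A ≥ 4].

P(A ≥ 4) = 18/43.
Σ B·P over the event = 2·(3/43) + 3·(2/43) + 5·(4/43) + 1·(5/43) + 3·(3/43) + 5·(1/43) = 51/43.
E[B | A ≥ 4] = (51/43) / (18/43) = 17/6.

17/6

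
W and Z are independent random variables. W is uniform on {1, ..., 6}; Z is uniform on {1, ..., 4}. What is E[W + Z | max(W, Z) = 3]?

24/5

P(max(W, Z) = 3) = 5/24.
Summing (W+Z)·P(x,y) over outcomes with max(W, Z) = 3 gives 1.
E[W + Z | max(W, Z) = 3] = (1) / (5/24) = 24/5.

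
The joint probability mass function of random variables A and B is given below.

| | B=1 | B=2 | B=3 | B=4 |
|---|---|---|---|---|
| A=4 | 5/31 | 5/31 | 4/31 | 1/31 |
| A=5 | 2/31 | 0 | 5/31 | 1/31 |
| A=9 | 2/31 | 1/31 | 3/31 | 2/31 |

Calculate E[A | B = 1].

16/3

P(B = 1) = 9/31.
Σ A·P over the event = 4·(5/31) + 5·(2/31) + 9·(2/31) = 48/31.
E[A | B = 1] = (48/31) / (9/31) = 16/3.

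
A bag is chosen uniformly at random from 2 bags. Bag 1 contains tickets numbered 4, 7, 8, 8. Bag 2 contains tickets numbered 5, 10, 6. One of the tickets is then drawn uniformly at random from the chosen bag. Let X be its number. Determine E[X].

55/8

E[X | bag 1] = (4+7+8+8)/4 = 27/4.
E[X | bag 2] = (5+10+6)/3 = 7.
E[X] = (1/2)·(27/4) + (1/2)·(7) = 55/8.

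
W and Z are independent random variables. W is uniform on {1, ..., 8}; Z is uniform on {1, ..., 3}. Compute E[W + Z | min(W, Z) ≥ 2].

15/2

P(min(W, Z) ≥ 2) = 7/12.
Summing (W+Z)·P(x,y) over outcomes with min(W, Z) ≥ 2 gives 35/8.
E[W + Z | min(W, Z) ≥ 2] = (35/8) / (7/12) = 15/2.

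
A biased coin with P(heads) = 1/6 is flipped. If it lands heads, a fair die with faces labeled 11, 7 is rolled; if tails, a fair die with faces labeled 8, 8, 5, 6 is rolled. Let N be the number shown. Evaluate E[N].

E[N | heads] = (11+7)/2 = 9.
E[N | tails] = (8+8+5+6)/4 = 27/4.
E[N] = (1/6)·(9) + (5/6)·(27/4) = 57/8.

57/8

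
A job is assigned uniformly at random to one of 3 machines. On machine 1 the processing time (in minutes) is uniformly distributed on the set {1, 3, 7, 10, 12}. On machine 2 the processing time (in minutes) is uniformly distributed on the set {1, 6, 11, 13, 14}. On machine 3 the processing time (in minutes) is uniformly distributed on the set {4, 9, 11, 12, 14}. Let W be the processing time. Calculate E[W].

E[W | machine 1] = (1+3+7+10+12)/5 = 33/5.
E[W | machine 2] = (1+6+11+13+14)/5 = 9.
E[W | machine 3] = (4+9+11+12+14)/5 = 10.
By the law of total expectation,
E[W] = (1/3)·(33/5) + (1/3)·(9) + (1/3)·(10) = 128/15.

128/15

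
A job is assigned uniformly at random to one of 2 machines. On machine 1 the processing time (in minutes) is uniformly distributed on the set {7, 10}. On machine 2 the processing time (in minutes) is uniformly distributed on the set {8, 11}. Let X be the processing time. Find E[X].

E[X | machine 1] = (7+10)/2 = 17/2.
E[X | machine 2] = (8+11)/2 = 19/2.
E[X] = (1/2)·(17/2) + (1/2)·(19/2) = 9.

9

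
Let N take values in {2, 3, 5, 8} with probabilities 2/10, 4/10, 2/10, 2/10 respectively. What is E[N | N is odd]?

11/3

P(N is odd) = 3/5.
Σ over the event: 3·2/5 + 5·1/5 = 11/5.
E[N | N is odd] = (11/5) / (3/5) = 11/3.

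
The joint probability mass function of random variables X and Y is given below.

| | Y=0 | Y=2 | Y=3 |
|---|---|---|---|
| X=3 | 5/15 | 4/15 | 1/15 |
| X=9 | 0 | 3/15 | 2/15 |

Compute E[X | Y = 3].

7

P(Y = 3) = 1/5.
Σ X·P over the event = 3·(1/15) + 9·(2/15) = 7/5.
E[X | Y = 3] = (7/5) / (1/5) = 7.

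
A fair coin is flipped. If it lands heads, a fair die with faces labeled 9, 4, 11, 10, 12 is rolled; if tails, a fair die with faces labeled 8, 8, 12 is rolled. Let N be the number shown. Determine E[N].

139/15

E[N | heads] = (9+4+11+10+12)/5 = 46/5.
E[N | tails] = (8+8+12)/3 = 28/3.
E[N] = (1/2)·(46/5) + (1/2)·(28/3) = 139/15.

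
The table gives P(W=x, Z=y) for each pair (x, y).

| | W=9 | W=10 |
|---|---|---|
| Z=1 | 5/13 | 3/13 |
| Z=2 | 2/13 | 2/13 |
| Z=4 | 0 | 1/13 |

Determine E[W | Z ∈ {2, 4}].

48/5

P(Z ∈ {2, 4}) = 5/13.
Σ W·P over the event = 9·(2/13) + 10·(2/13) + 10·(1/13) = 48/13.
E[W | Z ∈ {2, 4}] = (48/13) / (5/13) = 48/5.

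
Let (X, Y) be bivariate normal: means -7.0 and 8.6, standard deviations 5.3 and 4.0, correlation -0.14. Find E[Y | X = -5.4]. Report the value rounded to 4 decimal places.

The regression of Y on X has slope ρ·σ_Y/σ_X and passes through (μ_X, μ_Y).
E[Y | X=-5.4] = 8.6 + (-0.14)·(4.0/5.3)·(-5.4 − (-7.0)) = 8.6 + (-0.10566)·(1.6) = 8.4309.

8.4309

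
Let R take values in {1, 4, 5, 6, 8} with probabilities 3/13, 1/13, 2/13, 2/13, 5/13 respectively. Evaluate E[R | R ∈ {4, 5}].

14/3

P(R ∈ {4, 5}) = 3/13.
Σ over the event: 4·1/13 + 5·2/13 = 14/13.
E[R | R ∈ {4, 5}] = (14/13) / (3/13) = 14/3.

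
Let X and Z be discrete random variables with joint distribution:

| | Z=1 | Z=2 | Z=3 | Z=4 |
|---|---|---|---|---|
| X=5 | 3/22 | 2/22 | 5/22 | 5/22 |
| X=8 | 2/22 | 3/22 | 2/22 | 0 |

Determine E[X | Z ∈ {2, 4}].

P(Z ∈ {2, 4}) = 5/11.
Summing X·P(X=x,Z=y) over the conditioning event gives 59/22.
E[X | Z ∈ {2, 4}] = (59/22) / (5/11) = 59/10.

59/10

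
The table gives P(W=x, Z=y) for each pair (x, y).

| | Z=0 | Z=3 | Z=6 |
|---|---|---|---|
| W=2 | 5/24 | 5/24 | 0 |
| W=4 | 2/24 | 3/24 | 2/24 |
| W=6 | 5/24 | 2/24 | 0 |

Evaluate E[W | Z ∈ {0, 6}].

4

P(Z ∈ {0, 6}) = 7/12.
Σ W·P over the event = 2·(5/24) + 4·(2/24) + 4·(2/24) + 6·(5/24) = 7/3.
E[W | Z ∈ {0, 6}] = (7/3) / (7/12) = 4.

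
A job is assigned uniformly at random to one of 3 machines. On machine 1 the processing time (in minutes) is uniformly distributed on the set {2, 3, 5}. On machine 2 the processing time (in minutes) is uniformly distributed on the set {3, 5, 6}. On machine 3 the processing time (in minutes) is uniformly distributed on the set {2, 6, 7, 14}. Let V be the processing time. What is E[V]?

61/12

E[V | machine 1] = (2+3+5)/3 = 10/3.
E[V | machine 2] = (3+5+6)/3 = 14/3.
E[V | machine 3] = (2+6+7+14)/4 = 29/4.
E[V] = (1/3)·(10/3) + (1/3)·(14/3) + (1/3)·(29/4) = 61/12.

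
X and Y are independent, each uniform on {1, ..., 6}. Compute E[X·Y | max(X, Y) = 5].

125/9

Outcomes with max(X, Y) = 5: (1,5), (2,5), (3,5), (4,5), (5,1), (5,2), (5,3), (5,4), (5,5), each with probability 1/36.
E[X·Y | max(X, Y) = 5] = (5 + 10 + 15 + 20 + 5 + 10 + 15 + 20 + 25) / 9 = 125/9.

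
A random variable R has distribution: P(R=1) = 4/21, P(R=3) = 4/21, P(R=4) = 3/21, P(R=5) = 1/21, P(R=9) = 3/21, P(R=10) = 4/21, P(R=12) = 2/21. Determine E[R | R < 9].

11/4

P(R < 9) = 4/7.
Σ over the event: 1·4/21 + 3·4/21 + 4·1/7 + 5·1/21 = 11/7.
E[R | R < 9] = (11/7) / (4/7) = 11/4.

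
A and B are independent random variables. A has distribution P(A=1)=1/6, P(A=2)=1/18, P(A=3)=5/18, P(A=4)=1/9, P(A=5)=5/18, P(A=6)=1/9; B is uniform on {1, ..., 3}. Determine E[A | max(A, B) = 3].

P(max(A, B) = 3) = 19/54.
Summing A·P(x,y) over outcomes with max(A, B) = 3 gives 25/27.
E[A | max(A, B) = 3] = (25/27) / (19/54) = 50/19.

50/19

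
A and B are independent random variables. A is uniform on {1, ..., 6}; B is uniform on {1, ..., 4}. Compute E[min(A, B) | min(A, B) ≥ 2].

P(min(A, B) ≥ 2) = 5/8.
Summing min(A,B)·P(x,y) over outcomes with min(A, B) ≥ 2 gives 41/24.
E[min(A, B) | min(A, B) ≥ 2] = (41/24) / (5/8) = 41/15.

41/15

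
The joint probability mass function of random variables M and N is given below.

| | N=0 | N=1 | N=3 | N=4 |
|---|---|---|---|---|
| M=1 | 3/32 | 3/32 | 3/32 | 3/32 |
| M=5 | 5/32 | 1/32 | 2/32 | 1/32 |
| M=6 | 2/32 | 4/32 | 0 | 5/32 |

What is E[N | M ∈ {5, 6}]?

7/4

P(M ∈ {5, 6}) = 5/8.
Σ N·P over the event = 0·(5/32) + 1·(1/32) + 3·(2/32) + 4·(1/32) + 0·(2/32) + 1·(4/32) + 4·(5/32) = 35/32.
E[N | M ∈ {5, 6}] = (35/32) / (5/8) = 7/4.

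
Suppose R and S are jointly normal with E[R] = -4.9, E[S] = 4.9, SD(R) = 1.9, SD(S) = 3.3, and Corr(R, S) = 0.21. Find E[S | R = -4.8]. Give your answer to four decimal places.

The regression of S on R has slope ρ·σ_S/σ_R and passes through (μ_R, μ_S).
E[S | R=-4.8] = 4.9 + (0.21)·(3.3/1.9)·(-4.8 − (-4.9)) = 4.9 + (0.36474)·(0.1) = 4.9365.

4.9365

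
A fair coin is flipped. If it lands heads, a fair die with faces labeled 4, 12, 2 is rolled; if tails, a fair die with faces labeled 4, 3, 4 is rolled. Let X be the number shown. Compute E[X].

29/6

E[X | heads] = (4+12+2)/3 = 6.
E[X | tails] = (4+3+4)/3 = 11/3.
By the law of total expectation,
E[X] = (1/2)·(6) + (1/2)·(11/3) = 29/6.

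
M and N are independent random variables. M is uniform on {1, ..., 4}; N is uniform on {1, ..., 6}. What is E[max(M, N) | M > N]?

P(M > N) = 1/4.
Summing max(M,N)·P(x,y) over outcomes with M > N gives 5/6.
E[max(M, N) | M > N] = (5/6) / (1/4) = 10/3.

10/3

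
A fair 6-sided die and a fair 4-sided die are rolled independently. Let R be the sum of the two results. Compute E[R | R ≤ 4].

10/3

P(R ≤ 4) = 1/4.
Σ over the event: 2·1/24 + 3·1/12 + 4·1/8 = 5/6.
E[R | R ≤ 4] = (5/6) / (1/4) = 10/3.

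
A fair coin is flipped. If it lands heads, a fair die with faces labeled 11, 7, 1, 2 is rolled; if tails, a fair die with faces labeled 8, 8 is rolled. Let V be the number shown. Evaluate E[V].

53/8

E[V | heads] = (11+7+1+2)/4 = 21/4.
E[V | tails] = (8+8)/2 = 8.
E[V] = (1/2)·(21/4) + (1/2)·(8) = 53/8.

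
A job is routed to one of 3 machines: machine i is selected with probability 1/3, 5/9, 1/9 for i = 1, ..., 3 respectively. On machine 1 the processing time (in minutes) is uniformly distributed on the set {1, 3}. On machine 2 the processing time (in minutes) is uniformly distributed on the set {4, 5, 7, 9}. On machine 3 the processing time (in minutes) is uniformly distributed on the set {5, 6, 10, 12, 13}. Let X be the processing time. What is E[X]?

E[X | machine 1] = (1+3)/2 = 2.
E[X | machine 2] = (4+5+7+9)/4 = 25/4.
E[X | machine 3] = (5+6+10+12+13)/5 = 46/5.
E[X] = (1/3)·(2) + (5/9)·(25/4) + (1/9)·(46/5) = 929/180.

929/180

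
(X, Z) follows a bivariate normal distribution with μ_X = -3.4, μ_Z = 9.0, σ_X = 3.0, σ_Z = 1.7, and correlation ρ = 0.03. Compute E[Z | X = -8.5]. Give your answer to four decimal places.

8.9133

E[Z | X=x] = μ_Z + ρ(σ_Z/σ_X)(x − μ_X) for jointly normal variables.
E[Z | X=-8.5] = 9.0 + (0.03)·(1.7/3.0)·(-8.5 − (-3.4)) = 9.0 + (0.017)·(-5.1) = 8.9133.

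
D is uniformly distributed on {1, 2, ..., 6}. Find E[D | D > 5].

6

Given D > 5, D is equally likely to be any of {6}.
E[D | D > 5] = (6) / 1 = 6.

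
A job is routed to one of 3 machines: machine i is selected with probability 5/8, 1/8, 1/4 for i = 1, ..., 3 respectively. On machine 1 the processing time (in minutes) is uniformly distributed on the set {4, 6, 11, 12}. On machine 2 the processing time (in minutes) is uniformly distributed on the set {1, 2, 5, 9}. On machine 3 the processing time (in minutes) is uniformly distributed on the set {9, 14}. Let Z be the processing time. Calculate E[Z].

137/16

E[Z | machine 1] = (4+6+11+12)/4 = 33/4.
E[Z | machine 2] = (1+2+5+9)/4 = 17/4.
E[Z | machine 3] = (9+14)/2 = 23/2.
By the law of total expectation,
E[Z] = (5/8)·(33/4) + (1/8)·(17/4) + (1/4)·(23/2) = 137/16.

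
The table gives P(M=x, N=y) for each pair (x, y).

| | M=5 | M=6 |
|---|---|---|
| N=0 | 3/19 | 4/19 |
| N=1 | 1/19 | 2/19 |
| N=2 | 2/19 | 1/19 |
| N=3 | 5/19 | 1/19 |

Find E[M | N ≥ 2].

47/9

P(N ≥ 2) = 9/19.
Summing M·P(M=x,N=y) over the conditioning event gives 47/19.
E[M | N ≥ 2] = (47/19) / (9/19) = 47/9.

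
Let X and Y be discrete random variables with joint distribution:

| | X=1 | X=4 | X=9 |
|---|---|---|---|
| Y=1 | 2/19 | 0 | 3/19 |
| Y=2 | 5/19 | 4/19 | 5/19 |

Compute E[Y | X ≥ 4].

P(X ≥ 4) = 12/19.
Summing Y·P(X=x,Y=y) over the conditioning event gives 21/19.
E[Y | X ≥ 4] = (21/19) / (12/19) = 7/4.

7/4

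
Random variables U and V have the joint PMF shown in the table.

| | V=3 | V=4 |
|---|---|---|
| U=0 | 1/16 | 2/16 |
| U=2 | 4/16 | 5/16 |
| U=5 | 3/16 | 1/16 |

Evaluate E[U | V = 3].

P(V = 3) = 1/2.
Summing U·P(U=x,V=y) over the conditioning event gives 23/16.
E[U | V = 3] = (23/16) / (1/2) = 23/8.

23/8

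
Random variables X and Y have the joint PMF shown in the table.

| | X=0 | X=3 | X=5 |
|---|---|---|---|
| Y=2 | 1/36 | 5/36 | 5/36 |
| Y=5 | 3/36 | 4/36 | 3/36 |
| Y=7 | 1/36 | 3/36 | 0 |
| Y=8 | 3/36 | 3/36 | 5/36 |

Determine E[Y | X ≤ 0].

6

P(X ≤ 0) = 2/9.
Summing Y·P(X=x,Y=y) over the conditioning event gives 4/3.
E[Y | X ≤ 0] = (4/3) / (2/9) = 6.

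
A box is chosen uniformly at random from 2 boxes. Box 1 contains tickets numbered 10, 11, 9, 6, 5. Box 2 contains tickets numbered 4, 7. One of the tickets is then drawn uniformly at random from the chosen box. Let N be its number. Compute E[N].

137/20

E[N | box 1] = (10+11+9+6+5)/5 = 41/5.
E[N | box 2] = (4+7)/2 = 11/2.
By the law of total expectation,
E[N] = (1/2)·(41/5) + (1/2)·(11/2) = 137/20.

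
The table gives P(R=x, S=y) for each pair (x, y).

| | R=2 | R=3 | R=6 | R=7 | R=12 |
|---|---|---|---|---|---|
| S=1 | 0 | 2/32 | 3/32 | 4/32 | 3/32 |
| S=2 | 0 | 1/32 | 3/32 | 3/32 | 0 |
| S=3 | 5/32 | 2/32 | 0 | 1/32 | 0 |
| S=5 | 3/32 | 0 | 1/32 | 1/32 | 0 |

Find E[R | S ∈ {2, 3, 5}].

P(S ∈ {2, 3, 5}) = 5/8.
Summing R·P(R=x,S=y) over the conditioning event gives 21/8.
E[R | S ∈ {2, 3, 5}] = (21/8) / (5/8) = 21/5.

21/5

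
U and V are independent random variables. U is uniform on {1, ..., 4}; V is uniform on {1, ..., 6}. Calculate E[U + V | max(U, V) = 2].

10/3

P(max(U, V) = 2) = 1/8.
Summing (U+V)·P(x,y) over outcomes with max(U, V) = 2 gives 5/12.
E[U + V | max(U, V) = 2] = (5/12) / (1/8) = 10/3.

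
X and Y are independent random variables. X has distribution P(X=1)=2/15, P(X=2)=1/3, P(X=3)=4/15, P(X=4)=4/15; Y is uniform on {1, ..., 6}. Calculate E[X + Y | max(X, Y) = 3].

P(max(X, Y) = 3) = 19/90.
Summing (X+Y)·P(x,y) over outcomes with max(X, Y) = 3 gives 31/30.
E[X + Y | max(X, Y) = 3] = (31/30) / (19/90) = 93/19.

93/19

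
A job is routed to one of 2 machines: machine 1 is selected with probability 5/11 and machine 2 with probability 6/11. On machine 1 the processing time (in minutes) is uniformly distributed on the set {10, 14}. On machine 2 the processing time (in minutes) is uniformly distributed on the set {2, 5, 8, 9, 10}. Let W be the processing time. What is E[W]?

E[W | machine 1] = (10+14)/2 = 12.
E[W | machine 2] = (2+5+8+9+10)/5 = 34/5.
By the law of total expectation,
E[W] = (5/11)·(12) + (6/11)·(34/5) = 504/55.

504/55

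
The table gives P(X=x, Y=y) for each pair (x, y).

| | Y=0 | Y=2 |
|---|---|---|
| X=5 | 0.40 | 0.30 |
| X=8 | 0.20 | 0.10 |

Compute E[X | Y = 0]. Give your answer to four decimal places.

6.0000

P(Y = 0) = 0.60.
Σ X·P over the event = 5·(0.40) + 8·(0.20) = 3.60.
E[X | Y = 0] = (3.60) / (0.60) = 6.0000.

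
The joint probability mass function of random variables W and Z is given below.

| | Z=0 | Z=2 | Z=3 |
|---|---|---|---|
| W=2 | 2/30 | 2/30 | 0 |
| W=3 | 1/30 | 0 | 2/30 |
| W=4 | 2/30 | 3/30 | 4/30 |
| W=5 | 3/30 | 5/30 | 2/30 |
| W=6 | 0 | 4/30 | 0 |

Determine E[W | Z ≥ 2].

P(Z ≥ 2) = 11/15.
Σ W·P over the event = 2·(2/30) + 3·(2/30) + 4·(3/30) + 4·(4/30) + 5·(5/30) + 5·(2/30) + 6·(4/30) = 97/30.
E[W | Z ≥ 2] = (97/30) / (11/15) = 97/22.

97/22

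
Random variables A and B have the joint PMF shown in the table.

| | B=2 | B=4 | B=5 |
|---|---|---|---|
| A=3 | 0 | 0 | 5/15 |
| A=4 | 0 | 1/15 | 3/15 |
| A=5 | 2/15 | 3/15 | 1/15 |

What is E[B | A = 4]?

19/4

P(A = 4) = 4/15.
Σ B·P over the event = 4·(1/15) + 5·(3/15) = 19/15.
E[B | A = 4] = (19/15) / (4/15) = 19/4.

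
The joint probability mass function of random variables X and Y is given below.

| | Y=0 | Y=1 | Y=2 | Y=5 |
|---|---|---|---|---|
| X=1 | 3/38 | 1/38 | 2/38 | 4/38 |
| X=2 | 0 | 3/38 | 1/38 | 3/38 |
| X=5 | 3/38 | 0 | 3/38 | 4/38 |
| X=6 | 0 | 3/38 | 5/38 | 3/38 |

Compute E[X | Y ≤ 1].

P(Y ≤ 1) = 13/38.
Σ X·P over the event = 1·(3/38) + 1·(1/38) + 2·(3/38) + 5·(3/38) + 6·(3/38) = 43/38.
E[X | Y ≤ 1] = (43/38) / (13/38) = 43/13.

43/13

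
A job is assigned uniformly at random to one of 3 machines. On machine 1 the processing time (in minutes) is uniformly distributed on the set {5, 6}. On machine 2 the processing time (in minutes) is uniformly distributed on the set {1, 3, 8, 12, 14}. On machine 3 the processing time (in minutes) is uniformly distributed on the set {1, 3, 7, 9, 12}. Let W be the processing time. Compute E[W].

E[W | machine 1] = (5+6)/2 = 11/2.
E[W | machine 2] = (1+3+8+12+14)/5 = 38/5.
E[W | machine 3] = (1+3+7+9+12)/5 = 32/5.
E[W] = (1/3)·(11/2) + (1/3)·(38/5) + (1/3)·(32/5) = 13/2.

13/2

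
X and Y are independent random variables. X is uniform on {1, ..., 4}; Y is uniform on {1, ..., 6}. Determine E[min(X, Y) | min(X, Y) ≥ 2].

P(min(X, Y) ≥ 2) = 5/8.
Summing min(X,Y)·P(x,y) over outcomes with min(X, Y) ≥ 2 gives 41/24.
E[min(X, Y) | min(X, Y) ≥ 2] = (41/24) / (5/8) = 41/15.

41/15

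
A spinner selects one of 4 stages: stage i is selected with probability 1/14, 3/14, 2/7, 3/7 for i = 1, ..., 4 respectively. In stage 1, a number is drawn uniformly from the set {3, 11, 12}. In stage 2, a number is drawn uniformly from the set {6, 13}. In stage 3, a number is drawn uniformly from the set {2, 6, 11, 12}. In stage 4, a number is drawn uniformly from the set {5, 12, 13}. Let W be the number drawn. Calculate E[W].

769/84

E[W | stage 1] = (3+11+12)/3 = 26/3.
E[W | stage 2] = (6+13)/2 = 19/2.
E[W | stage 3] = (2+6+11+12)/4 = 31/4.
E[W | stage 4] = (5+12+13)/3 = 10.
E[W] = (1/14)·(26/3) + (3/14)·(19/2) + (2/7)·(31/4) + (3/7)·(10) = 769/84.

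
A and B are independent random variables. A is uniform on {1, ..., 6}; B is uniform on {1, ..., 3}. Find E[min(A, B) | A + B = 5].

Outcomes with A + B = 5: (2,3), (3,2), (4,1), each with probability 1/18.
E[min(A, B) | A + B = 5] = (2 + 2 + 1) / 3 = 5/3.

5/3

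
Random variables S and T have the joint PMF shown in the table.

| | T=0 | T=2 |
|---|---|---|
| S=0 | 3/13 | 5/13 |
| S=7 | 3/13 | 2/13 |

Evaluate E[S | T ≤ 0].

7/2

P(T ≤ 0) = 6/13.
Σ S·P over the event = 0·(3/13) + 7·(3/13) = 21/13.
E[S | T ≤ 0] = (21/13) / (6/13) = 7/2.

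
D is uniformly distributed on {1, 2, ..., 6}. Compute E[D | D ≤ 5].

Given D ≤ 5, D is equally likely to be any of {1, 2, 3, 4, 5}.
E[D | D ≤ 5] = (1 + 2 + 3 + 4 + 5) / 5 = 3.

3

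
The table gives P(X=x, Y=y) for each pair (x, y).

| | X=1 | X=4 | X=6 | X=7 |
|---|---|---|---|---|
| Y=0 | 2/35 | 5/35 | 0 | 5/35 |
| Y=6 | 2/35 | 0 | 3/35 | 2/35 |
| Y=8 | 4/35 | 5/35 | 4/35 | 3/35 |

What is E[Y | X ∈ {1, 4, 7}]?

30/7

P(X ∈ {1, 4, 7}) = 4/5.
Σ Y·P over the event = 0·(2/35) + 6·(2/35) + 8·(4/35) + 0·(5/35) + 8·(5/35) + 0·(5/35) + 6·(2/35) + 8·(3/35) = 24/7.
E[Y | X ∈ {1, 4, 7}] = (24/7) / (4/5) = 30/7.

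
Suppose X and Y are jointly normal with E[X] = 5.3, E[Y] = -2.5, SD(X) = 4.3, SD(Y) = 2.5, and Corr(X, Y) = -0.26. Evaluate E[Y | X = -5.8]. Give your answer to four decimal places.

For a bivariate normal, E[Y | X=x] = μ_Y + ρ·(σ_Y/σ_X)·(x − μ_X).
E[Y | X=-5.8] = -2.5 + (-0.26)·(2.5/4.3)·(-5.8 − (5.3)) = -2.5 + (-0.15116)·(-11.1) = -0.8221.

-0.8221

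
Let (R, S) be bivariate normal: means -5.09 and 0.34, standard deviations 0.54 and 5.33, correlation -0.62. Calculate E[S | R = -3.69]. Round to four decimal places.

-8.2275

For a bivariate normal, E[S | R=x] = μ_S + ρ·(σ_S/σ_R)·(x − μ_R).
E[S | R=-3.69] = 0.34 + (-0.62)·(5.33/0.54)·(-3.69 − (-5.09)) = 0.34 + (-6.11963)·(1.4) = -8.2275.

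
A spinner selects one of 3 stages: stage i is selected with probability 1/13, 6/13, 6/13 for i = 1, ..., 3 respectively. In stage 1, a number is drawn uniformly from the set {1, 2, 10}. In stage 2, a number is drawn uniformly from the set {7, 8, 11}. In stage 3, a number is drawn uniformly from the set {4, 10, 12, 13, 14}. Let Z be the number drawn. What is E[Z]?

E[Z | stage 1] = (1+2+10)/3 = 13/3.
E[Z | stage 2] = (7+8+11)/3 = 26/3.
E[Z | stage 3] = (4+10+12+13+14)/5 = 53/5.
E[Z] = (1/13)·(13/3) + (6/13)·(26/3) + (6/13)·(53/5) = 1799/195.

1799/195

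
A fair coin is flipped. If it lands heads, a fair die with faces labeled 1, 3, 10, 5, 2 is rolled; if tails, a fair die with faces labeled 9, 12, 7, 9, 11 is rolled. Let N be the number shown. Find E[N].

69/10

E[N | heads] = (1+3+10+5+2)/5 = 21/5.
E[N | tails] = (9+12+7+9+11)/5 = 48/5.
E[N] = (1/2)·(21/5) + (1/2)·(48/5) = 69/10.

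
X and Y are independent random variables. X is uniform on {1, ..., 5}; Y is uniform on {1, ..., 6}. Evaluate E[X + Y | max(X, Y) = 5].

Outcomes with max(X, Y) = 5: (1,5), (2,5), (3,5), (4,5), (5,1), (5,2), (5,3), (5,4), (5,5), each with probability 1/30.
E[X + Y | max(X, Y) = 5] = (6 + 7 + 8 + 9 + 6 + 7 + 8 + 9 + 10) / 9 = 70/9.

70/9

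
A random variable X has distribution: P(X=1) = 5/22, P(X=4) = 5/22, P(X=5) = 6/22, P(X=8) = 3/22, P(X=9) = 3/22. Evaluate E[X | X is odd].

P(X is odd) = 7/11.
Σ over the event: 1·5/22 + 5·3/11 + 9·3/22 = 31/11.
E[X | X is odd] = (31/11) / (7/11) = 31/7.

31/7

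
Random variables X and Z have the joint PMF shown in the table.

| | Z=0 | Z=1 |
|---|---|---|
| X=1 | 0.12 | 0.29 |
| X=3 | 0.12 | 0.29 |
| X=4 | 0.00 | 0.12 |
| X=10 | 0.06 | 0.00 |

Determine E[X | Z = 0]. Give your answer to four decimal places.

P(Z = 0) = 0.30.
Σ X·P over the event = 1·(0.12) + 3·(0.12) + 10·(0.06) = 1.08.
E[X | Z = 0] = (1.08) / (0.30) = 3.6000.

3.6000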